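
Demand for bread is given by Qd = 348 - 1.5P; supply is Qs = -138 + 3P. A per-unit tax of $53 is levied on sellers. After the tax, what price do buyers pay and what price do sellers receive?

Pre-tax equilibrium: P* = 108, Q* = 186.
Tax on sellers shifts supply to Qs = -138 + 3(P − 53) = -297 + 3P.
348 - 1.5P = -297 + 3P gives buyer price Pb = 430/3; sellers receive Ps = 430/3 − 53 = 271/3.
New quantity: Q = 348 − 1.5(430/3) = 133.

Buyers pay 430/3, sellers receive 271/3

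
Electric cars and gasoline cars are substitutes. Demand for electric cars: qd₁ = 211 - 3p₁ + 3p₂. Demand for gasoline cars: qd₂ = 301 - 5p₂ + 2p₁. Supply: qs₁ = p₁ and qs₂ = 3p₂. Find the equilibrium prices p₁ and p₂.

Market 1: 211 - 3p₁ + 3p₂ = p₁ → 4p₁ - 3p₂ = 211.
Market 2: 8p₂ - 2p₁ = 301.
Eliminating p₂: 8×(1) + 3×(2) gives 26p₁ = 2591, so p₁ = 2591/26.
Back-substitute into (2): p₂ = (301 + 2×2591/26) / 8 = 813/13.

p₁ = 2591/26, p₂ = 813/13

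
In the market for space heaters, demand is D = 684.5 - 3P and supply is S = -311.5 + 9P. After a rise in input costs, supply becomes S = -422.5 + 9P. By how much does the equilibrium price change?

Original equilibrium: P* = 83, Q* = 435.5.
New equilibrium: 684.5 - 3P = -422.5 + 9P, so 1107 = 12P and P' = 92.25; Q' = 684.5 − 3(92.25) = 407.75.
Change in price: 92.25 − 83 = 9.25.

ΔP = 9.25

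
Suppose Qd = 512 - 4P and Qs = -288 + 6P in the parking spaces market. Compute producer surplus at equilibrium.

Equilibrium: 512 - 4P = -288 + 6P gives P* = 80, Q* = 192.
Supply starts at P = 48 (where Qs = 0).
PS = ½(80 − 48)(192) = 3072.

Producer surplus = 3072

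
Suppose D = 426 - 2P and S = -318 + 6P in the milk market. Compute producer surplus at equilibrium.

Equilibrium: 426 - 2P = -318 + 6P gives P* = 93, Q* = 240.
Supply starts at P = 53 (where S = 0).
PS = ½(93 − 53)(240) = 4800.

Producer surplus = 4800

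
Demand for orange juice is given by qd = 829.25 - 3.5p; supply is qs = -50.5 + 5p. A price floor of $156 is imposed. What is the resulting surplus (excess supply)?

Surplus = 446.25

Equilibrium price would be p* = 103.5, so the floor at 156 binds.
At p = 156: qd = 283.25, qs = 729.5.
Surplus = 729.5 − 283.25 = 446.25.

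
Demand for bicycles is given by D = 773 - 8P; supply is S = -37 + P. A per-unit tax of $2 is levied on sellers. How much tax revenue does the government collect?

Pre-tax equilibrium: P* = 90, Q* = 53.
Tax on sellers shifts supply to S = -37 + 1(P − 2) = -39 + P.
773 - 8P = -39 + P gives buyer price Pb = 812/9; sellers receive Ps = 812/9 − 2 = 794/9.
New quantity: Q = 773 − 8(812/9) = 461/9.
Revenue = 2 × 461/9 = 922/9.

Tax revenue = 922/9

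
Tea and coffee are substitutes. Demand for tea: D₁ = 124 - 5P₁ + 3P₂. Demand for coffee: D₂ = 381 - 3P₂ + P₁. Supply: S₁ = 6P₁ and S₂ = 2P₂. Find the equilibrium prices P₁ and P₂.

Market 1: 124 - 5P₁ + 3P₂ = 6P₁ → 11P₁ - 3P₂ = 124.
Market 2: 5P₂ - P₁ = 381.
Eliminating P₂: 5×(1) + 3×(2) gives 52P₁ = 1763, so P₁ = 1763/52.
Back-substitute into (2): P₂ = (381 + 1×1763/52) / 5 = 4315/52.

P₁ = 1763/52, P₂ = 4315/52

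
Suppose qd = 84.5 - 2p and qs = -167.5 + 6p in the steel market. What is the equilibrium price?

Set qd = qs: 84.5 - 2p = -167.5 + 6p.
252 = 8p, so p* = 31.5.
q* = 84.5 − 2(31.5) = 21.5.

p* = 31.5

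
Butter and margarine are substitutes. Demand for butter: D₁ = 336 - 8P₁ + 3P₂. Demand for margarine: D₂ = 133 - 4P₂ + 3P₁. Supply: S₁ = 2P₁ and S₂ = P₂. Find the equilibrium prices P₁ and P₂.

Market 1: 336 - 8P₁ + 3P₂ = 2P₁ → 10P₁ - 3P₂ = 336.
Market 2: 5P₂ - 3P₁ = 133.
Eliminating P₂: 5×(1) + 3×(2) gives 41P₁ = 2079, so P₁ = 2079/41.
Back-substitute into (2): P₂ = (133 + 3×2079/41) / 5 = 2338/41.

P₁ = 2079/41, P₂ = 2338/41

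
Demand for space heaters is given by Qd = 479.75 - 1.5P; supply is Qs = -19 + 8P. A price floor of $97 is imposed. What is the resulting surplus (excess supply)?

Equilibrium price would be P* = 52.5, so the floor at 97 binds.
At P = 97: Qd = 334.25, Qs = 757.
Surplus = 757 − 334.25 = 422.75.

Surplus = 422.75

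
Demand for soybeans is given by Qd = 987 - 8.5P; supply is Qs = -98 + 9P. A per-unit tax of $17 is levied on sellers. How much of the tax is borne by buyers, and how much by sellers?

Buyers bear 306/35, sellers bear 289/35

Pre-tax equilibrium: P* = 62, Q* = 460.
Tax on sellers shifts supply to Qs = -98 + 9(P − 17) = -251 + 9P.
987 - 8.5P = -251 + 9P gives buyer price Pb = 2476/35; sellers receive Ps = 2476/35 − 17 = 1881/35.
New quantity: Q = 987 − 8.5(2476/35) = 13499/35.
Buyer burden = 2476/35 − 62 = 306/35; seller burden = 62 − 1881/35 = 289/35.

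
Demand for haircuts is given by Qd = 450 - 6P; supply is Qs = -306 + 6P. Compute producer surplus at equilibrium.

Producer surplus = 432

Equilibrium: 450 - 6P = -306 + 6P gives P* = 63, Q* = 72.
Supply starts at P = 51 (where Qs = 0).
PS = ½(63 − 51)(72) = 432.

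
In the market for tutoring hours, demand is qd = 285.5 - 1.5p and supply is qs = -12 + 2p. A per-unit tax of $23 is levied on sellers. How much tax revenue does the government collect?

Pre-tax equilibrium: p* = 85, q* = 158.
Tax on sellers shifts supply to qs = -12 + 2(p − 23) = -58 + 2p.
285.5 - 1.5p = -58 + 2p gives buyer price pb = 687/7; sellers receive ps = 687/7 − 23 = 526/7.
New quantity: q = 285.5 − 1.5(687/7) = 968/7.
Revenue = 23 × 968/7 = 22264/7.

Tax revenue = 22264/7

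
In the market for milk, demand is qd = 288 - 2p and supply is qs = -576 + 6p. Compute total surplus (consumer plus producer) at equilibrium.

Equilibrium: 288 - 2p = -576 + 6p gives p* = 108, q* = 72.
Demand choke price: p = 144; supply starts at p = 96.
CS = ½(144 − 108)(72) = 1296; PS = ½(108 − 96)(72) = 432.

Total surplus = 1728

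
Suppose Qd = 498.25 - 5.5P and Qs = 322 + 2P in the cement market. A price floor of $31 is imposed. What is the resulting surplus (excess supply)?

Surplus = 56.25

Equilibrium price would be P* = 23.5, so the floor at 31 binds.
At P = 31: Qd = 327.75, Qs = 384.
Surplus = 384 − 327.75 = 56.25.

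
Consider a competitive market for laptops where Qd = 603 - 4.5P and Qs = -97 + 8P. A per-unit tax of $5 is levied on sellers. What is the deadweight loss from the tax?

Pre-tax equilibrium: P* = 56, Q* = 351.
Tax on sellers shifts supply to Qs = -97 + 8(P − 5) = -137 + 8P.
603 - 4.5P = -137 + 8P gives buyer price Pb = 59.2; sellers receive Ps = 59.2 − 5 = 54.2.
New quantity: Q = 603 − 4.5(59.2) = 336.6.
DWL = ½ × 5 × (351 − 336.6) = 36.

Deadweight loss = 36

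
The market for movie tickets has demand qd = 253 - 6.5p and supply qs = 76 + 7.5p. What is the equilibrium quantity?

q* = 4783/28

Set qd = qs: 253 - 6.5p = 76 + 7.5p.
177 = 14p, so p* = 177/14.
q* = 253 − 6.5(177/14) = 4783/28.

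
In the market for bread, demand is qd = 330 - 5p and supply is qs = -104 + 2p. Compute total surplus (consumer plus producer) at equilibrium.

Total surplus = 140

Equilibrium: 330 - 5p = -104 + 2p gives p* = 62, q* = 20.
Demand choke price: p = 66; supply starts at p = 52.
CS = ½(66 − 62)(20) = 40; PS = ½(62 − 52)(20) = 100.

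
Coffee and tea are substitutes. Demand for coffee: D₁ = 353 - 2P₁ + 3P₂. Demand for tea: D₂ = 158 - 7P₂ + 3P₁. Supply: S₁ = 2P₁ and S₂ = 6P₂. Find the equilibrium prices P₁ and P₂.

Market 1: 353 - 2P₁ + 3P₂ = 2P₁ → 4P₁ - 3P₂ = 353.
Market 2: 13P₂ - 3P₁ = 158.
Eliminating P₂: 13×(1) + 3×(2) gives 43P₁ = 5063, so P₁ = 5063/43.
Back-substitute into (2): P₂ = (158 + 3×5063/43) / 13 = 1691/43.

P₁ = 5063/43, P₂ = 1691/43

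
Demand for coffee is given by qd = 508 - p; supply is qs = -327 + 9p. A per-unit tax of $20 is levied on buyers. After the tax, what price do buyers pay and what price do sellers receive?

Pre-tax equilibrium: p* = 83.5, q* = 424.5.
Tax on buyers shifts demand to qd = 508 − 1(p + 20) = 488 - p.
488 - p = -327 + 9p gives seller price ps = 81.5; buyers pay pb = 81.5 + 20 = 101.5.
New quantity: q = 508 − 1(101.5) = 406.5.

Buyers pay $101.5, sellers receive $81.5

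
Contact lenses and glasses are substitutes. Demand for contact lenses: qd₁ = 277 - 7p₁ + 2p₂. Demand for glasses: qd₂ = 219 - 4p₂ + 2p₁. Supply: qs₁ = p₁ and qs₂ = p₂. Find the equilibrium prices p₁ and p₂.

p₁ = 1823/36, p₂ = 1153/18

Market 1: 277 - 7p₁ + 2p₂ = p₁ → 8p₁ - 2p₂ = 277.
Market 2: 5p₂ - 2p₁ = 219.
Eliminating p₂: 5×(1) + 2×(2) gives 36p₁ = 1823, so p₁ = 1823/36.
Back-substitute into (2): p₂ = (219 + 2×1823/36) / 5 = 1153/18.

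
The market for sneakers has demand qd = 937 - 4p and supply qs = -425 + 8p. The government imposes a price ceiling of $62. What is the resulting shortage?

Equilibrium price would be p* = 113.5, so the ceiling at 62 binds.
At p = 62: qd = 937 − 4(62) = 689, qs = -425 + 8(62) = 71.
Shortage = 689 − 71 = 618.

Shortage = 618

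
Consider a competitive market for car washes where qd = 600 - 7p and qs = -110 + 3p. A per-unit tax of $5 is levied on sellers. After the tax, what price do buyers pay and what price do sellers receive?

Buyers pay $72.5, sellers receive $67.5

Pre-tax equilibrium: p* = 71, q* = 103.
Tax on sellers shifts supply to qs = -110 + 3(p − 5) = -125 + 3p.
600 - 7p = -125 + 3p gives buyer price pb = 72.5; sellers receive ps = 72.5 − 5 = 67.5.
New quantity: q = 600 − 7(72.5) = 92.5.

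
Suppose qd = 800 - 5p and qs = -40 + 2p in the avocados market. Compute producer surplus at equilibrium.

Producer surplus = 10000

Equilibrium: 800 - 5p = -40 + 2p gives p* = 120, q* = 200.
Supply starts at p = 20 (where qs = 0).
PS = ½(120 − 20)(200) = 10000.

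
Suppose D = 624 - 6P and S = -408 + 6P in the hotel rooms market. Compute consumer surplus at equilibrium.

Equilibrium: 624 - 6P = -408 + 6P gives P* = 86, Q* = 108.
Demand choke price (D = 0): P = 104.
CS = ½(104 − 86)(108) = 972.

Consumer surplus = 972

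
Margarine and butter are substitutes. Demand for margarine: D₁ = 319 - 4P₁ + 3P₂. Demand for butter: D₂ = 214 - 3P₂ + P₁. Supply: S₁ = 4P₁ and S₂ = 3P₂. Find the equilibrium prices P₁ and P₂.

Market 1: 319 - 4P₁ + 3P₂ = 4P₁ → 8P₁ - 3P₂ = 319.
Market 2: 6P₂ - P₁ = 214.
Eliminating P₂: 6×(1) + 3×(2) gives 45P₁ = 2556, so P₁ = 56.8.
Back-substitute into (2): P₂ = (214 + 1×56.8) / 6 = 677/15.

P₁ = 56.8, P₂ = 677/15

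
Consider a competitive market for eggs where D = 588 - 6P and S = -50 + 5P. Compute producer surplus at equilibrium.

Equilibrium: 588 - 6P = -50 + 5P gives P* = 58, Q* = 240.
Supply starts at P = 10 (where S = 0).
PS = ½(58 − 10)(240) = 5760.

Producer surplus = 5760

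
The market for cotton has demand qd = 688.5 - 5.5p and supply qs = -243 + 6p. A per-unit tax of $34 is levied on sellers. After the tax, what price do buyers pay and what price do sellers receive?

Buyers pay 2271/23, sellers receive 1489/23

Pre-tax equilibrium: p* = 81, q* = 243.
Tax on sellers shifts supply to qs = -243 + 6(p − 34) = -447 + 6p.
688.5 - 5.5p = -447 + 6p gives buyer price pb = 2271/23; sellers receive ps = 2271/23 − 34 = 1489/23.
New quantity: q = 688.5 − 5.5(2271/23) = 3345/23.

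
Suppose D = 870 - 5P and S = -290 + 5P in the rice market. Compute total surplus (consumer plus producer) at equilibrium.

Total surplus = 16820

Equilibrium: 870 - 5P = -290 + 5P gives P* = 116, Q* = 290.
Demand choke price: P = 174; supply starts at P = 58.
CS = ½(174 − 116)(290) = 8410; PS = ½(116 − 58)(290) = 8410.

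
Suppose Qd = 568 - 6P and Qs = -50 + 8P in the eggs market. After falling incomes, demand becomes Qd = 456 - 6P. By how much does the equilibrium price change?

Original equilibrium: P* = 309/7, Q* = 2122/7.
New equilibrium: 456 - 6P = -50 + 8P, so 506 = 14P and P' = 253/7; Q' = 456 − 6(253/7) = 1674/7.
Change in price: 253/7 − 309/7 = -8.

ΔP = -8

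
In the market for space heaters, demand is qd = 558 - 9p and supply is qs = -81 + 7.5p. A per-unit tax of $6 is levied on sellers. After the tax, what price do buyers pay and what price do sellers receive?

Buyers pay 456/11, sellers receive 390/11

Pre-tax equilibrium: p* = 426/11, q* = 2304/11.
Tax on sellers shifts supply to qs = -81 + 7.5(p − 6) = -126 + 7.5p.
558 - 9p = -126 + 7.5p gives buyer price pb = 456/11; sellers receive ps = 456/11 − 6 = 390/11.
New quantity: q = 558 − 9(456/11) = 2034/11.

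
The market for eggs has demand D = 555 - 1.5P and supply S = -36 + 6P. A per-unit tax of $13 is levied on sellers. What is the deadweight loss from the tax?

Deadweight loss = 101.4

Pre-tax equilibrium: P* = 78.8, Q* = 436.8.
Tax on sellers shifts supply to S = -36 + 6(P − 13) = -114 + 6P.
555 - 1.5P = -114 + 6P gives buyer price Pb = 89.2; sellers receive Ps = 89.2 − 13 = 76.2.
New quantity: Q = 555 − 1.5(89.2) = 421.2.
DWL = ½ × 13 × (436.8 − 421.2) = 101.4.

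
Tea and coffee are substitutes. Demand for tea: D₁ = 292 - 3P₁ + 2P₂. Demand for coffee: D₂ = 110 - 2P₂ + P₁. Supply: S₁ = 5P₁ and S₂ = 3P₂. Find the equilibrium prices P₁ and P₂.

Market 1: 292 - 3P₁ + 2P₂ = 5P₁ → 8P₁ - 2P₂ = 292.
Market 2: 5P₂ - P₁ = 110.
Eliminating P₂: 5×(1) + 2×(2) gives 38P₁ = 1680, so P₁ = 840/19.
Back-substitute into (2): P₂ = (110 + 1×840/19) / 5 = 586/19.

P₁ = 840/19, P₂ = 586/19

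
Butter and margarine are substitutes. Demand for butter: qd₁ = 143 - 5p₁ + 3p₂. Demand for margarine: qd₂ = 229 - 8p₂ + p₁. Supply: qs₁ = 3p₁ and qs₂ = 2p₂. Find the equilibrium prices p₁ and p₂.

p₁ = 2117/77, p₂ = 1975/77

Market 1: 143 - 5p₁ + 3p₂ = 3p₁ → 8p₁ - 3p₂ = 143.
Market 2: 10p₂ - p₁ = 229.
Eliminating p₂: 10×(1) + 3×(2) gives 77p₁ = 2117, so p₁ = 2117/77.
Back-substitute into (2): p₂ = (229 + 1×2117/77) / 10 = 1975/77.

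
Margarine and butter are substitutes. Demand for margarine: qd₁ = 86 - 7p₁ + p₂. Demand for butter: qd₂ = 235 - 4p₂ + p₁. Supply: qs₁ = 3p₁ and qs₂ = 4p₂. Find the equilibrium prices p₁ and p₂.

Market 1: 86 - 7p₁ + p₂ = 3p₁ → 10p₁ - p₂ = 86.
Market 2: 8p₂ - p₁ = 235.
Eliminating p₂: 8×(1) + 1×(2) gives 79p₁ = 923, so p₁ = 923/79.
Back-substitute into (2): p₂ = (235 + 1×923/79) / 8 = 2436/79.

p₁ = 923/79, p₂ = 2436/79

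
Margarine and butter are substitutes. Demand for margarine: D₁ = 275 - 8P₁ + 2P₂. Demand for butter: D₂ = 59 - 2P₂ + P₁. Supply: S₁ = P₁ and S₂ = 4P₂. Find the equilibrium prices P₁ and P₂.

Market 1: 275 - 8P₁ + 2P₂ = P₁ → 9P₁ - 2P₂ = 275.
Market 2: 6P₂ - P₁ = 59.
Eliminating P₂: 6×(1) + 2×(2) gives 52P₁ = 1768, so P₁ = 34.
Back-substitute into (2): P₂ = (59 + 1×34) / 6 = 15.5.

P₁ = 34, P₂ = 15.5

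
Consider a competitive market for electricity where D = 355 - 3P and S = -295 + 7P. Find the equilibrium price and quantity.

Set D = S: 355 - 3P = -295 + 7P.
650 = 10P, so P* = 65.
Q* = 355 − 3(65) = 160.

P* = 65, Q* = 160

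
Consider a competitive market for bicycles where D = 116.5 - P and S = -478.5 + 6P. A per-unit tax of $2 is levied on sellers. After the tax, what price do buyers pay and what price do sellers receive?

Pre-tax equilibrium: P* = 85, Q* = 31.5.
Tax on sellers shifts supply to S = -478.5 + 6(P − 2) = -490.5 + 6P.
116.5 - P = -490.5 + 6P gives buyer price Pb = 607/7; sellers receive Ps = 607/7 − 2 = 593/7.
New quantity: Q = 116.5 − 1(607/7) = 417/14.

Buyers pay 607/7, sellers receive 593/7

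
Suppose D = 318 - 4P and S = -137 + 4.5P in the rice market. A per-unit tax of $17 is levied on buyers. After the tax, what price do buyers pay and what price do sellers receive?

Pre-tax equilibrium: P* = 910/17, Q* = 1766/17.
Tax on buyers shifts demand to D = 318 − 4(P + 17) = 250 - 4P.
250 - 4P = -137 + 4.5P gives seller price Ps = 774/17; buyers pay Pb = 774/17 + 17 = 1063/17.
New quantity: Q = 318 − 4(1063/17) = 1154/17.

Buyers pay 1063/17, sellers receive 774/17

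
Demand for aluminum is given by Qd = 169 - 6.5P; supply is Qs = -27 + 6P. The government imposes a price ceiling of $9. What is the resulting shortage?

Shortage = 83.5

Equilibrium price would be P* = 15.68, so the ceiling at 9 binds.
At P = 9: Qd = 169 − 6.5(9) = 110.5, Qs = -27 + 6(9) = 27.
Shortage = 110.5 − 27 = 83.5.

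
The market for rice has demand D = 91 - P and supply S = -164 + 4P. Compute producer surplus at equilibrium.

Producer surplus = 200

Equilibrium: 91 - P = -164 + 4P gives P* = 51, Q* = 40.
Supply starts at P = 41 (where S = 0).
PS = ½(51 − 41)(40) = 200.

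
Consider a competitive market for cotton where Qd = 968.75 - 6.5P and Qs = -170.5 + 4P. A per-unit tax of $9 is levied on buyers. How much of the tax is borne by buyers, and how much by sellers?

Pre-tax equilibrium: P* = 108.5, Q* = 263.5.
Tax on buyers shifts demand to Qd = 968.75 − 6.5(P + 9) = 910.25 - 6.5P.
910.25 - 6.5P = -170.5 + 4P gives seller price Ps = 1441/14; buyers pay Pb = 1441/14 + 9 = 1567/14.
New quantity: Q = 968.75 − 6.5(1567/14) = 3377/14.
Buyer burden = 1567/14 − 108.5 = 24/7; seller burden = 108.5 − 1441/14 = 39/7.

Buyers bear 24/7, sellers bear 39/7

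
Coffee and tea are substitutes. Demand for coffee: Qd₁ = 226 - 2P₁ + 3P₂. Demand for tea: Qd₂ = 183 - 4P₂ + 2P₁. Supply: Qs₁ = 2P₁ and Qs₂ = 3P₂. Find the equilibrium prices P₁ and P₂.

Market 1: 226 - 2P₁ + 3P₂ = 2P₁ → 4P₁ - 3P₂ = 226.
Market 2: 7P₂ - 2P₁ = 183.
Eliminating P₂: 7×(1) + 3×(2) gives 22P₁ = 2131, so P₁ = 2131/22.
Back-substitute into (2): P₂ = (183 + 2×2131/22) / 7 = 592/11.

P₁ = 2131/22, P₂ = 592/11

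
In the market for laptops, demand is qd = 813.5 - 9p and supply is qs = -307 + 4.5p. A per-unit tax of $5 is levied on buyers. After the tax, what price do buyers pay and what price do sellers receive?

Buyers pay 254/3, sellers receive 239/3

Pre-tax equilibrium: p* = 83, q* = 66.5.
Tax on buyers shifts demand to qd = 813.5 − 9(p + 5) = 768.5 - 9p.
768.5 - 9p = -307 + 4.5p gives seller price ps = 239/3; buyers pay pb = 239/3 + 5 = 254/3.
New quantity: q = 813.5 − 9(254/3) = 51.5.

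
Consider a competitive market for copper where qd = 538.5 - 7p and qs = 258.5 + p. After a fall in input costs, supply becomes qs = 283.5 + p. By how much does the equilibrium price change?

Original equilibrium: p* = 35, q* = 293.5.
New equilibrium: 538.5 - 7p = 283.5 + p, so 255 = 8p and p' = 31.875; q' = 538.5 − 7(31.875) = 315.375.
Change in price: 31.875 − 35 = -3.125.

Δp = -3.125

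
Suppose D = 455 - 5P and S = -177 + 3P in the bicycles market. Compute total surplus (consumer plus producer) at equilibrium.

Equilibrium: 455 - 5P = -177 + 3P gives P* = 79, Q* = 60.
Demand choke price: P = 91; supply starts at P = 59.
CS = ½(91 − 79)(60) = 360; PS = ½(79 − 59)(60) = 600.

Total surplus = 960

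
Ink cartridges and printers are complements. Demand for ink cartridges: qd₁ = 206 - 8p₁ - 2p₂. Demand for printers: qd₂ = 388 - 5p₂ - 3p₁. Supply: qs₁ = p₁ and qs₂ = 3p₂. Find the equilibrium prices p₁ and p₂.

p₁ = 436/33, p₂ = 479/11

Market 1: 206 - 8p₁ - 2p₂ = p₁ → 9p₁ + 2p₂ = 206.
Market 2: 8p₂ + 3p₁ = 388.
Eliminating p₂: 8×(1) − 2×(2) gives 66p₁ = 872, so p₁ = 436/33.
Back-substitute into (2): p₂ = (388 − 3×436/33) / 8 = 479/11.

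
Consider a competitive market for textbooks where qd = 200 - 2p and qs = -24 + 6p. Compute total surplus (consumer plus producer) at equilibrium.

Equilibrium: 200 - 2p = -24 + 6p gives p* = 28, q* = 144.
Demand choke price: p = 100; supply starts at p = 4.
CS = ½(100 − 28)(144) = 5184; PS = ½(28 − 4)(144) = 1728.

Total surplus = 6912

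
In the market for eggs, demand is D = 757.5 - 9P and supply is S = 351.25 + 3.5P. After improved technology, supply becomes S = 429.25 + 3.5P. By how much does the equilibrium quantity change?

ΔQ = 56.16

Original equilibrium: P* = 32.5, Q* = 465.
New equilibrium: 757.5 - 9P = 429.25 + 3.5P, so 328.25 = 12.5P and P' = 26.26; Q' = 757.5 − 9(26.26) = 521.16.
Change in quantity: 521.16 − 465 = 56.16.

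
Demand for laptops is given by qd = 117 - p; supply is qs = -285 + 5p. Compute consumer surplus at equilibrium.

Consumer surplus = 1250

Equilibrium: 117 - p = -285 + 5p gives p* = 67, q* = 50.
Demand choke price (qd = 0): p = 117.
CS = ½(117 − 67)(50) = 1250.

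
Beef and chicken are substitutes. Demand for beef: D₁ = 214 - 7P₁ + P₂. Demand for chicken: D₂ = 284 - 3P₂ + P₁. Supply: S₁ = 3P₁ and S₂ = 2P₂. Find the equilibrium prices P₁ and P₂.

Market 1: 214 - 7P₁ + P₂ = 3P₁ → 10P₁ - P₂ = 214.
Market 2: 5P₂ - P₁ = 284.
Eliminating P₂: 5×(1) + 1×(2) gives 49P₁ = 1354, so P₁ = 1354/49.
Back-substitute into (2): P₂ = (284 + 1×1354/49) / 5 = 3054/49.

P₁ = 1354/49, P₂ = 3054/49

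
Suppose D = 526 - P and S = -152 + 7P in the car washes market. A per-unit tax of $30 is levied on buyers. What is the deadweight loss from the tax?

Deadweight loss = 393.75

Pre-tax equilibrium: P* = 84.75, Q* = 441.25.
Tax on buyers shifts demand to D = 526 − 1(P + 30) = 496 - P.
496 - P = -152 + 7P gives seller price Ps = 81; buyers pay Pb = 81 + 30 = 111.
New quantity: Q = 526 − 1(111) = 415.
DWL = ½ × 30 × (441.25 − 415) = 393.75.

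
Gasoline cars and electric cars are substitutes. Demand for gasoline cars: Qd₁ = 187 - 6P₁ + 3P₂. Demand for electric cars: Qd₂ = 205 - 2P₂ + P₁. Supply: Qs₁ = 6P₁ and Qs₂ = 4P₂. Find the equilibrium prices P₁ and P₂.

P₁ = 579/23, P₂ = 2647/69

Market 1: 187 - 6P₁ + 3P₂ = 6P₁ → 12P₁ - 3P₂ = 187.
Market 2: 6P₂ - P₁ = 205.
Eliminating P₂: 6×(1) + 3×(2) gives 69P₁ = 1737, so P₁ = 579/23.
Back-substitute into (2): P₂ = (205 + 1×579/23) / 6 = 2647/69.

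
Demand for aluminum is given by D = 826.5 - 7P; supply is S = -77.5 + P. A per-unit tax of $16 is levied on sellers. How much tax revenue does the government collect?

Pre-tax equilibrium: P* = 113, Q* = 35.5.
Tax on sellers shifts supply to S = -77.5 + 1(P − 16) = -93.5 + P.
826.5 - 7P = -93.5 + P gives buyer price Pb = 115; sellers receive Ps = 115 − 16 = 99.
New quantity: Q = 826.5 − 7(115) = 21.5.
Revenue = 16 × 21.5 = 344.

Tax revenue = 344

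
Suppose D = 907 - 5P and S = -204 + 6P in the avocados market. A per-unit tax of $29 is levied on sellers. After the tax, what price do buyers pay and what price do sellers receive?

Buyers pay 1285/11, sellers receive 966/11

Pre-tax equilibrium: P* = 101, Q* = 402.
Tax on sellers shifts supply to S = -204 + 6(P − 29) = -378 + 6P.
907 - 5P = -378 + 6P gives buyer price Pb = 1285/11; sellers receive Ps = 1285/11 − 29 = 966/11.
New quantity: Q = 907 − 5(1285/11) = 3552/11.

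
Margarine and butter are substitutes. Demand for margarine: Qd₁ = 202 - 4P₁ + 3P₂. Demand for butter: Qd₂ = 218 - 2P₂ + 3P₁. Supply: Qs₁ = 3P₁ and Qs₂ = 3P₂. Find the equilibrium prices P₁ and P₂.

P₁ = 64, P₂ = 82

Market 1: 202 - 4P₁ + 3P₂ = 3P₁ → 7P₁ - 3P₂ = 202.
Market 2: 5P₂ - 3P₁ = 218.
Eliminating P₂: 5×(1) + 3×(2) gives 26P₁ = 1664, so P₁ = 64.
Back-substitute into (2): P₂ = (218 + 3×64) / 5 = 82.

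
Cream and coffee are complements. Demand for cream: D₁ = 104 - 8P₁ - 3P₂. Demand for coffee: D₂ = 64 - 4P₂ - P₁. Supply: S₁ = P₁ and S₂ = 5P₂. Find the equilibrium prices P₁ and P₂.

Market 1: 104 - 8P₁ - 3P₂ = P₁ → 9P₁ + 3P₂ = 104.
Market 2: 9P₂ + P₁ = 64.
Eliminating P₂: 9×(1) − 3×(2) gives 78P₁ = 744, so P₁ = 124/13.
Back-substitute into (2): P₂ = (64 − 1×124/13) / 9 = 236/39.

P₁ = 124/13, P₂ = 236/39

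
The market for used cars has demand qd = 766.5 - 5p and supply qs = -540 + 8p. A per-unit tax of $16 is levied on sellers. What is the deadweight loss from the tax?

Pre-tax equilibrium: p* = 100.5, q* = 264.
Tax on sellers shifts supply to qs = -540 + 8(p − 16) = -668 + 8p.
766.5 - 5p = -668 + 8p gives buyer price pb = 2869/26; sellers receive ps = 2869/26 − 16 = 2453/26.
New quantity: q = 766.5 − 5(2869/26) = 2792/13.
DWL = ½ × 16 × (264 − 2792/13) = 5120/13.

Deadweight loss = 5120/13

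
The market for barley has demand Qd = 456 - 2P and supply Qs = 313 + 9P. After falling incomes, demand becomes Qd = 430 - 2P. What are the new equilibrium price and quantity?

Original equilibrium: P* = 13, Q* = 430.
New equilibrium: 430 - 2P = 313 + 9P, so 117 = 11P and P' = 117/11; Q' = 430 − 2(117/11) = 4496/11.

P' = 117/11, Q' = 4496/11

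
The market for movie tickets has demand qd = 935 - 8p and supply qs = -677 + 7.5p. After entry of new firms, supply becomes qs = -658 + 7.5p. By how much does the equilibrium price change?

Δp = -38/31

Original equilibrium: p* = 104, q* = 103.
New equilibrium: 935 - 8p = -658 + 7.5p, so 1593 = 15.5p and p' = 3186/31; q' = 935 − 8(3186/31) = 3497/31.
Change in price: 3186/31 − 104 = -38/31.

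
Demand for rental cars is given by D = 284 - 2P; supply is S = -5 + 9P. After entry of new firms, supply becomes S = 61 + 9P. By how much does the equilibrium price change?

ΔP = -6

Original equilibrium: P* = 289/11, Q* = 2546/11.
New equilibrium: 284 - 2P = 61 + 9P, so 223 = 11P and P' = 223/11; Q' = 284 − 2(223/11) = 2678/11.
Change in price: 223/11 − 289/11 = -6.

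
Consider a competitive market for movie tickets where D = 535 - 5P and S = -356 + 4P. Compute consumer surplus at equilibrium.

Equilibrium: 535 - 5P = -356 + 4P gives P* = 99, Q* = 40.
Demand choke price (D = 0): P = 107.
CS = ½(107 − 99)(40) = 160.

Consumer surplus = 160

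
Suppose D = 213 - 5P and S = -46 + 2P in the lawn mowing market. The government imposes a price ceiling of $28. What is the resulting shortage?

Shortage = 63

Equilibrium price would be P* = 37, so the ceiling at 28 binds.
At P = 28: D = 213 − 5(28) = 73, S = -46 + 2(28) = 10.
Shortage = 73 − 10 = 63.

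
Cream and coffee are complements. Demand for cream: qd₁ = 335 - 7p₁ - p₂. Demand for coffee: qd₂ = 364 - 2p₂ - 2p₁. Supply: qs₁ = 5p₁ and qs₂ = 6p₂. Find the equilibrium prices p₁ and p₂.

Market 1: 335 - 7p₁ - p₂ = 5p₁ → 12p₁ + p₂ = 335.
Market 2: 8p₂ + 2p₁ = 364.
Eliminating p₂: 8×(1) − 1×(2) gives 94p₁ = 2316, so p₁ = 1158/47.
Back-substitute into (2): p₂ = (364 − 2×1158/47) / 8 = 1849/47.

p₁ = 1158/47, p₂ = 1849/47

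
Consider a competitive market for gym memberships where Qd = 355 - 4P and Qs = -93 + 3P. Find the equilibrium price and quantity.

Set Qd = Qs: 355 - 4P = -93 + 3P.
448 = 7P, so P* = 64.
Q* = 355 − 4(64) = 99.

P* = 64, Q* = 99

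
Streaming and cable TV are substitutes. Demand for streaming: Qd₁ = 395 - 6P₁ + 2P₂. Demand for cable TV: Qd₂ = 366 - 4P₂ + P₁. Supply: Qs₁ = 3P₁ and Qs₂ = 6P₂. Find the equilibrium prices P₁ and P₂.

Market 1: 395 - 6P₁ + 2P₂ = 3P₁ → 9P₁ - 2P₂ = 395.
Market 2: 10P₂ - P₁ = 366.
Eliminating P₂: 10×(1) + 2×(2) gives 88P₁ = 4682, so P₁ = 2341/44.
Back-substitute into (2): P₂ = (366 + 1×2341/44) / 10 = 3689/88.

P₁ = 2341/44, P₂ = 3689/88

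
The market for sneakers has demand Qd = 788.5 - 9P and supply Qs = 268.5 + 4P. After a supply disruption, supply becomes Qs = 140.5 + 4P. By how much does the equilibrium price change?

Original equilibrium: P* = 40, Q* = 428.5.
New equilibrium: 788.5 - 9P = 140.5 + 4P, so 648 = 13P and P' = 648/13; Q' = 788.5 − 9(648/13) = 8837/26.
Change in price: 648/13 − 40 = 128/13.

ΔP = 128/13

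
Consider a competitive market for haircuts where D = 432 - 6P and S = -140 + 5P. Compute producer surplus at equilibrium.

Producer surplus = 1440

Equilibrium: 432 - 6P = -140 + 5P gives P* = 52, Q* = 120.
Supply starts at P = 28 (where S = 0).
PS = ½(52 − 28)(120) = 1440.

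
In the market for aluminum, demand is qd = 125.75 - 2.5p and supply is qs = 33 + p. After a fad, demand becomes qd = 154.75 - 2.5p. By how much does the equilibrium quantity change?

Original equilibrium: p* = 26.5, q* = 59.5.
New equilibrium: 154.75 - 2.5p = 33 + p, so 121.75 = 3.5p and p' = 487/14; q' = 154.75 − 2.5(487/14) = 949/14.
Change in quantity: 949/14 − 59.5 = 58/7.

Δq = 58/7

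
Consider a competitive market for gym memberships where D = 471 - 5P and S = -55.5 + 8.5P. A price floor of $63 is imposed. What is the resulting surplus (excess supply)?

Surplus = 324

Equilibrium price would be P* = 39, so the floor at 63 binds.
At P = 63: D = 156, S = 480.
Surplus = 480 − 156 = 324.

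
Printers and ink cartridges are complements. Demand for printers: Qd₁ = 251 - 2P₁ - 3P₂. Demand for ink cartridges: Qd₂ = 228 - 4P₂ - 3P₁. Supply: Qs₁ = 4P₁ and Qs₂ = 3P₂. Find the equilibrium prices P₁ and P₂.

Market 1: 251 - 2P₁ - 3P₂ = 4P₁ → 6P₁ + 3P₂ = 251.
Market 2: 7P₂ + 3P₁ = 228.
Eliminating P₂: 7×(1) − 3×(2) gives 33P₁ = 1073, so P₁ = 1073/33.
Back-substitute into (2): P₂ = (228 − 3×1073/33) / 7 = 205/11.

P₁ = 1073/33, P₂ = 205/11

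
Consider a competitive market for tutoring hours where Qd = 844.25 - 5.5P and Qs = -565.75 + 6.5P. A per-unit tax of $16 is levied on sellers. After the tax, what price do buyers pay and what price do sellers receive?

Pre-tax equilibrium: P* = 117.5, Q* = 198.
Tax on sellers shifts supply to Qs = -565.75 + 6.5(P − 16) = -669.75 + 6.5P.
844.25 - 5.5P = -669.75 + 6.5P gives buyer price Pb = 757/6; sellers receive Ps = 757/6 − 16 = 661/6.
New quantity: Q = 844.25 − 5.5(757/6) = 451/3.

Buyers pay 757/6, sellers receive 661/6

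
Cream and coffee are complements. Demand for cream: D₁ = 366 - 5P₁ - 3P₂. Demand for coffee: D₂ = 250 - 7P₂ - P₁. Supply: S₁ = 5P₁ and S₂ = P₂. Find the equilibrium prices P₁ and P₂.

P₁ = 198/7, P₂ = 194/7

Market 1: 366 - 5P₁ - 3P₂ = 5P₁ → 10P₁ + 3P₂ = 366.
Market 2: 8P₂ + P₁ = 250.
Eliminating P₂: 8×(1) − 3×(2) gives 77P₁ = 2178, so P₁ = 198/7.
Back-substitute into (2): P₂ = (250 − 1×198/7) / 8 = 194/7.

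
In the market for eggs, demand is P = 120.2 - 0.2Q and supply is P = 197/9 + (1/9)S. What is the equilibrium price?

P* = 57

Set the two price expressions equal: 120.2 - 0.2Q = 197/9 + (1/9)Q.
4424/45 = (14/45)Q, so Q* = 316.
P* = 120.2 − (0.2)(316) = 57.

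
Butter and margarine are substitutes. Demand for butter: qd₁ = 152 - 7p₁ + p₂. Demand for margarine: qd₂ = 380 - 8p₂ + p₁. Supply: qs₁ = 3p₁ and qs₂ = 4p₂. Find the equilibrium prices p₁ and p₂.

p₁ = 2204/119, p₂ = 3952/119

Market 1: 152 - 7p₁ + p₂ = 3p₁ → 10p₁ - p₂ = 152.
Market 2: 12p₂ - p₁ = 380.
Eliminating p₂: 12×(1) + 1×(2) gives 119p₁ = 2204, so p₁ = 2204/119.
Back-substitute into (2): p₂ = (380 + 1×2204/119) / 12 = 3952/119.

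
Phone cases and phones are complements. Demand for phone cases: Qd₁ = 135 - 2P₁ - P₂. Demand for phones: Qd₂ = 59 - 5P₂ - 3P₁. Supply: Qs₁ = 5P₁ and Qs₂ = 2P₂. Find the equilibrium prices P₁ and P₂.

P₁ = 443/23, P₂ = 4/23

Market 1: 135 - 2P₁ - P₂ = 5P₁ → 7P₁ + P₂ = 135.
Market 2: 7P₂ + 3P₁ = 59.
Eliminating P₂: 7×(1) − 1×(2) gives 46P₁ = 886, so P₁ = 443/23.
Back-substitute into (2): P₂ = (59 − 3×443/23) / 7 = 4/23.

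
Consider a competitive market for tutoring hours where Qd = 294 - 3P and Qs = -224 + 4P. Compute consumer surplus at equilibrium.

Consumer surplus = 864

Equilibrium: 294 - 3P = -224 + 4P gives P* = 74, Q* = 72.
Demand choke price (Qd = 0): P = 98.
CS = ½(98 − 74)(72) = 864.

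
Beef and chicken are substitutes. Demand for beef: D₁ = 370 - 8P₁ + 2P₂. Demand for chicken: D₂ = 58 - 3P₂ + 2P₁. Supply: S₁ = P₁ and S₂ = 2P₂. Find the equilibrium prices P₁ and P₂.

Market 1: 370 - 8P₁ + 2P₂ = P₁ → 9P₁ - 2P₂ = 370.
Market 2: 5P₂ - 2P₁ = 58.
Eliminating P₂: 5×(1) + 2×(2) gives 41P₁ = 1966, so P₁ = 1966/41.
Back-substitute into (2): P₂ = (58 + 2×1966/41) / 5 = 1262/41.

P₁ = 1966/41, P₂ = 1262/41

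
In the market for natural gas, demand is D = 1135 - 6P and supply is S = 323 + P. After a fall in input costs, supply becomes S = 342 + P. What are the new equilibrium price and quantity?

Original equilibrium: P* = 116, Q* = 439.
New equilibrium: 1135 - 6P = 342 + P, so 793 = 7P and P' = 793/7; Q' = 1135 − 6(793/7) = 3187/7.

P' = 793/7, Q' = 3187/7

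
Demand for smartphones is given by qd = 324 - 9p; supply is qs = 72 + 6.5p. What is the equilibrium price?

Set qd = qs: 324 - 9p = 72 + 6.5p.
252 = 15.5p, so p* = 504/31.
q* = 324 − 9(504/31) = 5508/31.

p* = 504/31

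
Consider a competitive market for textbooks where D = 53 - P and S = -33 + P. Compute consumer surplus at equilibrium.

Equilibrium: 53 - P = -33 + P gives P* = 43, Q* = 10.
Demand choke price (D = 0): P = 53.
CS = ½(53 − 43)(10) = 50.

Consumer surplus = 50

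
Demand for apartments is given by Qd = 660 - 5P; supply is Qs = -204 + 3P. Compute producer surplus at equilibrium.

Equilibrium: 660 - 5P = -204 + 3P gives P* = 108, Q* = 120.
Supply starts at P = 68 (where Qs = 0).
PS = ½(108 − 68)(120) = 2400.

Producer surplus = 2400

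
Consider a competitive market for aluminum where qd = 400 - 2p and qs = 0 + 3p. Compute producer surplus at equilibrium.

Equilibrium: 400 - 2p = 0 + 3p gives p* = 80, q* = 240.
Supply starts at p = 0 (where qs = 0).
PS = ½(80 − 0)(240) = 9600.

Producer surplus = 9600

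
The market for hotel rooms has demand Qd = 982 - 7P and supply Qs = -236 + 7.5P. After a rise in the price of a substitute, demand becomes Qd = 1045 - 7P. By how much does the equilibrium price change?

ΔP = 126/29

Original equilibrium: P* = 84, Q* = 394.
New equilibrium: 1045 - 7P = -236 + 7.5P, so 1281 = 14.5P and P' = 2562/29; Q' = 1045 − 7(2562/29) = 12371/29.
Change in price: 2562/29 − 84 = 126/29.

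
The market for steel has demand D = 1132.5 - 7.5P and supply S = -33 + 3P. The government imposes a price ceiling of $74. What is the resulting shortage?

Equilibrium price would be P* = 111, so the ceiling at 74 binds.
At P = 74: D = 1132.5 − 7.5(74) = 577.5, S = -33 + 3(74) = 189.
Shortage = 577.5 − 189 = 388.5.

Shortage = 388.5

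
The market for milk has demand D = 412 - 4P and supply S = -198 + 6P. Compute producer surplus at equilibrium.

Producer surplus = 2352

Equilibrium: 412 - 4P = -198 + 6P gives P* = 61, Q* = 168.
Supply starts at P = 33 (where S = 0).
PS = ½(61 − 33)(168) = 2352.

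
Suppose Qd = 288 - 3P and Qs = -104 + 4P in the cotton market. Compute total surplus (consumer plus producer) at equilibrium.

Equilibrium: 288 - 3P = -104 + 4P gives P* = 56, Q* = 120.
Demand choke price: P = 96; supply starts at P = 26.
CS = ½(96 − 56)(120) = 2400; PS = ½(56 − 26)(120) = 1800.

Total surplus = 4200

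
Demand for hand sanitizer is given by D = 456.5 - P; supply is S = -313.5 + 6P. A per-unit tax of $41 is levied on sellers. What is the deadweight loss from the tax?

Deadweight loss = 5043/7

Pre-tax equilibrium: P* = 110, Q* = 346.5.
Tax on sellers shifts supply to S = -313.5 + 6(P − 41) = -559.5 + 6P.
456.5 - P = -559.5 + 6P gives buyer price Pb = 1016/7; sellers receive Ps = 1016/7 − 41 = 729/7.
New quantity: Q = 456.5 − 1(1016/7) = 4359/14.
DWL = ½ × 41 × (346.5 − 4359/14) = 5043/7.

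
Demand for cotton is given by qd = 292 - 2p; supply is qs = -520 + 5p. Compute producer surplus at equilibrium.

Equilibrium: 292 - 2p = -520 + 5p gives p* = 116, q* = 60.
Supply starts at p = 104 (where qs = 0).
PS = ½(116 − 104)(60) = 360.

Producer surplus = 360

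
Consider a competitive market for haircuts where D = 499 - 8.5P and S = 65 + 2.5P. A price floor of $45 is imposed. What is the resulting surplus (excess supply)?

Equilibrium price would be P* = 434/11, so the floor at 45 binds.
At P = 45: D = 116.5, S = 177.5.
Surplus = 177.5 − 116.5 = 61.

Surplus = 61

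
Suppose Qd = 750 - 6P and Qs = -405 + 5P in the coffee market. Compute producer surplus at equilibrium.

Producer surplus = 1440

Equilibrium: 750 - 6P = -405 + 5P gives P* = 105, Q* = 120.
Supply starts at P = 81 (where Qs = 0).
PS = ½(105 − 81)(120) = 1440.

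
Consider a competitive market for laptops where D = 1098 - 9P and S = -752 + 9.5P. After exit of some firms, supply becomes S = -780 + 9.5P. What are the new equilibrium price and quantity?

Original equilibrium: P* = 100, Q* = 198.
New equilibrium: 1098 - 9P = -780 + 9.5P, so 1878 = 18.5P and P' = 3756/37; Q' = 1098 − 9(3756/37) = 6822/37.

P' = 3756/37, Q' = 6822/37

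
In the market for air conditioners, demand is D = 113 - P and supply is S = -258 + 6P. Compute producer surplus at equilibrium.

Producer surplus = 300

Equilibrium: 113 - P = -258 + 6P gives P* = 53, Q* = 60.
Supply starts at P = 43 (where S = 0).
PS = ½(53 − 43)(60) = 300.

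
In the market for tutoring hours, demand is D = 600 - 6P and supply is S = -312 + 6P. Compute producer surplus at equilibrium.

Equilibrium: 600 - 6P = -312 + 6P gives P* = 76, Q* = 144.
Supply starts at P = 52 (where S = 0).
PS = ½(76 − 52)(144) = 1728.

Producer surplus = 1728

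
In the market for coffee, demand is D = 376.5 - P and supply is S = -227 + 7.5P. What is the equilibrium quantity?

Q* = 305.5

Set D = S: 376.5 - P = -227 + 7.5P.
603.5 = 8.5P, so P* = 71.
Q* = 376.5 − 1(71) = 305.5.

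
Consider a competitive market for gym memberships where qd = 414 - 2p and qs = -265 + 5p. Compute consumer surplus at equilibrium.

Consumer surplus = 12100

Equilibrium: 414 - 2p = -265 + 5p gives p* = 97, q* = 220.
Demand choke price (qd = 0): p = 207.
CS = ½(207 − 97)(220) = 12100.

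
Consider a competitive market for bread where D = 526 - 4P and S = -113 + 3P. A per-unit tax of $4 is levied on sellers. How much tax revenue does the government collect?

Pre-tax equilibrium: P* = 639/7, Q* = 1126/7.
Tax on sellers shifts supply to S = -113 + 3(P − 4) = -125 + 3P.
526 - 4P = -125 + 3P gives buyer price Pb = 93; sellers receive Ps = 93 − 4 = 89.
New quantity: Q = 526 − 4(93) = 154.
Revenue = 4 × 154 = 616.

Tax revenue = 616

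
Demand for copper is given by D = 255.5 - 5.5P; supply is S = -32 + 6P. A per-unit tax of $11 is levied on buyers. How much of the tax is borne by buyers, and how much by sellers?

Pre-tax equilibrium: P* = 25, Q* = 118.
Tax on buyers shifts demand to D = 255.5 − 5.5(P + 11) = 195 - 5.5P.
195 - 5.5P = -32 + 6P gives seller price Ps = 454/23; buyers pay Pb = 454/23 + 11 = 707/23.
New quantity: Q = 255.5 − 5.5(707/23) = 1988/23.
Buyer burden = 707/23 − 25 = 132/23; seller burden = 25 − 454/23 = 121/23.

Buyers bear 132/23, sellers bear 121/23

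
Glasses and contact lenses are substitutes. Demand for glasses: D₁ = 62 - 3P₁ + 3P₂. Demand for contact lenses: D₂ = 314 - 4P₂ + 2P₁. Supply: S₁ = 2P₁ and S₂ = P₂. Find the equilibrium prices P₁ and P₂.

Market 1: 62 - 3P₁ + 3P₂ = 2P₁ → 5P₁ - 3P₂ = 62.
Market 2: 5P₂ - 2P₁ = 314.
Eliminating P₂: 5×(1) + 3×(2) gives 19P₁ = 1252, so P₁ = 1252/19.
Back-substitute into (2): P₂ = (314 + 2×1252/19) / 5 = 1694/19.

P₁ = 1252/19, P₂ = 1694/19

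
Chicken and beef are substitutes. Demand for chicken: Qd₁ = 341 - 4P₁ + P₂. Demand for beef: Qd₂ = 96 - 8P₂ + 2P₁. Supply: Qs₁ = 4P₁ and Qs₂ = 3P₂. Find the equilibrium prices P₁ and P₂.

Market 1: 341 - 4P₁ + P₂ = 4P₁ → 8P₁ - P₂ = 341.
Market 2: 11P₂ - 2P₁ = 96.
Eliminating P₂: 11×(1) + 1×(2) gives 86P₁ = 3847, so P₁ = 3847/86.
Back-substitute into (2): P₂ = (96 + 2×3847/86) / 11 = 725/43.

P₁ = 3847/86, P₂ = 725/43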